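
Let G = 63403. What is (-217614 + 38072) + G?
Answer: -116139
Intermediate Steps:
(-217614 + 38072) + G = (-217614 + 38072) + 63403 = -179542 + 63403 = -116139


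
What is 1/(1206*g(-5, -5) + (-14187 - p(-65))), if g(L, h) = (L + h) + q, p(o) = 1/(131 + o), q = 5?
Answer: -66/1334323 ≈ -4.9463e-5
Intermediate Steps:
g(L, h) = 5 + L + h (g(L, h) = (L + h) + 5 = 5 + L + h)
1/(1206*g(-5, -5) + (-14187 - p(-65))) = 1/(1206*(5 - 5 - 5) + (-14187 - 1/(131 - 65))) = 1/(1206*(-5) + (-14187 - 1/66)) = 1/(-6030 + (-14187 - 1*1/66)) = 1/(-6030 + (-14187 - 1/66)) = 1/(-6030 - 936343/66) = 1/(-1334323/66) = -66/1334323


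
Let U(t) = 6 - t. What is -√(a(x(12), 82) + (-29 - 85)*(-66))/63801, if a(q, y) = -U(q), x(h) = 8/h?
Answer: -2*√16917/191403 ≈ -0.0013591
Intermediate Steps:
a(q, y) = -6 + q (a(q, y) = -(6 - q) = -6 + q)
-√(a(x(12), 82) + (-29 - 85)*(-66))/63801 = -√((-6 + 8/12) + (-29 - 85)*(-66))/63801 = -√((-6 + 8*(1/12)) - 114*(-66))/63801 = -√((-6 + ⅔) + 7524)/63801 = -√(-16/3 + 7524)/63801 = -√(22556/3)/63801 = -2*√16917/3/63801 = -2*√16917/191403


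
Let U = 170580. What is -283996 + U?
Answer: -113416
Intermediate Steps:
-283996 + U = -283996 + 170580 = -113416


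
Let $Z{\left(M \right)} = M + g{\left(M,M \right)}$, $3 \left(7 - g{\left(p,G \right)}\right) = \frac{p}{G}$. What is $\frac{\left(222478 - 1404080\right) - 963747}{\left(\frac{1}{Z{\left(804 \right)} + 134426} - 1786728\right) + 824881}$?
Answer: $\frac{51199384870}{22954761551} \approx 2.2304$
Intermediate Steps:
$g{\left(p,G \right)} = 7 - \frac{p}{3 G}$ ($g{\left(p,G \right)} = 7 - \frac{p \frac{1}{G}}{3} = 7 - \frac{p}{3 G}$)
$Z{\left(M \right)} = \frac{20}{3} + M$ ($Z{\left(M \right)} = M + \left(7 - \frac{M}{3 M}\right) = M + \left(7 - \frac{1}{3}\right) = M + \frac{20}{3} = \frac{20}{3} + M$)
$\frac{\left(222478 - 1404080\right) - 963747}{\left(\frac{1}{Z{\left(804 \right)} + 134426} - 1786728\right) + 824881} = \frac{\left(222478 - 1404080\right) - 963747}{\left(\frac{1}{\left(\frac{20}{3} + 804\right) + 134426} - 1786728\right) + 824881} = \frac{-1181602 - 963747}{\left(\frac{1}{\frac{2432}{3} + 134426} - 1786728\right) + 824881} = - \frac{2145349}{\left(\frac{1}{\frac{405710}{3}} - 1786728\right) + 824881} = - \frac{2145349}{\left(\frac{3}{405710} - 1786728\right) + 824881} = - \frac{2145349}{- \frac{724893416877}{405710} + 824881} = - \frac{2145349}{- \frac{390230946367}{405710}} = \left(-2145349\right) \left(- \frac{405710}{390230946367}\right) = \frac{51199384870}{22954761551}$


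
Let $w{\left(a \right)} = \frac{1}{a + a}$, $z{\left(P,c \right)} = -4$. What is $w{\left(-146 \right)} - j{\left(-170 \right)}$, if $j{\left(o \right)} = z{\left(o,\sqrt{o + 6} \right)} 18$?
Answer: $\frac{21023}{292} \approx 71.997$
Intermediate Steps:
$w{\left(a \right)} = \frac{1}{2 a}$
$j{\left(o \right)} = -72$ ($j{\left(o \right)} = \left(-4\right) 18 = -72$)
$w{\left(-146 \right)} - j{\left(-170 \right)} = \frac{1}{2 \left(-146\right)} - -72 = \frac{1}{2} \left(- \frac{1}{146}\right) + 72 = - \frac{1}{292} + 72 = \frac{21023}{292}$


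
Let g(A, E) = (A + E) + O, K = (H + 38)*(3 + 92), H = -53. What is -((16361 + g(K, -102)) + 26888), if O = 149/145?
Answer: -6049839/145 ≈ -41723.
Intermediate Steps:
K = -1425 (K = (-53 + 38)*(3 + 92) = -15*95 = -1425)
O = 149/145 (O = 149*(1/145) = 149/145 ≈ 1.0276)
g(A, E) = 149/145 + A + E (g(A, E) = (A + E) + 149/145 = 149/145 + A + E)
-((16361 + g(K, -102)) + 26888) = -((16361 + (149/145 - 1425 - 102)) + 26888) = -((16361 - 221266/145) + 26888) = -(2151079/145 + 26888) = -1*6049839/145 = -6049839/145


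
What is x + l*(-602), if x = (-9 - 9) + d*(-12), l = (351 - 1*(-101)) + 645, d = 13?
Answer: -660568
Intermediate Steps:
l = 1097 (l = (351 + 101) + 645 = 452 + 645 = 1097)
x = -174 (x = (-9 - 9) + 13*(-12) = -18 - 156 = -174)
x + l*(-602) = -174 + 1097*(-602) = -174 - 660394 = -660568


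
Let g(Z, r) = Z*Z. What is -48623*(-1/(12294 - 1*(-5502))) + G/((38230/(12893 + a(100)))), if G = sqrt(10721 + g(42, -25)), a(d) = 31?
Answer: 48623/17796 + 6462*sqrt(12485)/19115 ≈ 40.506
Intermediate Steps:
g(Z, r) = Z**2
G = sqrt(12485) (G = sqrt(10721 + 42**2) = sqrt(10721 + 1764) = sqrt(12485) ≈ 111.74)
-48623*(-1/(12294 - 1*(-5502))) + G/((38230/(12893 + a(100)))) = -48623*(-1/(12294 - 1*(-5502))) + sqrt(12485)/((38230/(12893 + 31))) = -48623*(-1/(12294 + 5502)) + sqrt(12485)/((38230/12924)) = -48623/((-1*17796)) + sqrt(12485)/((38230*(1/12924))) = -48623/(-17796) + sqrt(12485)/(19115/6462) = -48623*(-1/17796) + sqrt(12485)*(6462/19115) = 48623/17796 + 6462*sqrt(12485)/19115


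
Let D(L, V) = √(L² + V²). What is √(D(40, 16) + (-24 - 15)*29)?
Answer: √(-1131 + 8*√29) ≈ 32.984*I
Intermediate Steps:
√(D(40, 16) + (-24 - 15)*29) = √(√(40² + 16²) + (-24 - 15)*29) = √(√(1600 + 256) - 39*29) = √(√1856 - 1131) = √(8*√29 - 1131) = √(-1131 + 8*√29)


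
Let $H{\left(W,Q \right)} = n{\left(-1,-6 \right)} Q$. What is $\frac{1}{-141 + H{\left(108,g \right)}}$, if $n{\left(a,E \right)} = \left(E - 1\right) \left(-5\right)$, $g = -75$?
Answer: $- \frac{1}{2766} \approx -0.00036153$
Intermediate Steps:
$n{\left(a,E \right)} = 5 - 5 E$ ($n{\left(a,E \right)} = \left(-1 + E\right) \left(-5\right) = 5 - 5 E$)
$H{\left(W,Q \right)} = 35 Q$ ($H{\left(W,Q \right)} = \left(5 - -30\right) Q = \left(5 + 30\right) Q = 35 Q$)
$\frac{1}{-141 + H{\left(108,g \right)}} = \frac{1}{-141 + 35 \left(-75\right)} = \frac{1}{-141 - 2625} = \frac{1}{-2766} = - \frac{1}{2766}$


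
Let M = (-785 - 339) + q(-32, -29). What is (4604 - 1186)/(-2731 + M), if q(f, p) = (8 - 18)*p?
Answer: -3418/3565 ≈ -0.95877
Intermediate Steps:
q(f, p) = -10*p
M = -834 (M = (-785 - 339) - 10*(-29) = -1124 + 290 = -834)
(4604 - 1186)/(-2731 + M) = (4604 - 1186)/(-2731 - 834) = 3418/(-3565) = 3418*(-1/3565) = -3418/3565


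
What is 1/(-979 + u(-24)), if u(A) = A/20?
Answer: -5/4901 ≈ -0.0010202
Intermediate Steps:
u(A) = A/20 (u(A) = A*(1/20) = A/20)
1/(-979 + u(-24)) = 1/(-979 + (1/20)*(-24)) = 1/(-979 - 6/5) = 1/(-4901/5) = -5/4901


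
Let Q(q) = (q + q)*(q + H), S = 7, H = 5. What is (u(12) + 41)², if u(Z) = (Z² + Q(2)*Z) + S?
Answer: 278784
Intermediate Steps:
Q(q) = 2*q*(5 + q) (Q(q) = (q + q)*(q + 5) = (2*q)*(5 + q) = 2*q*(5 + q))
u(Z) = 7 + Z² + 28*Z (u(Z) = (Z² + (2*2*(5 + 2))*Z) + 7 = (Z² + (2*2*7)*Z) + 7 = (Z² + 28*Z) + 7 = 7 + Z² + 28*Z)
(u(12) + 41)² = ((7 + 12² + 28*12) + 41)² = ((7 + 144 + 336) + 41)² = (487 + 41)² = 528² = 278784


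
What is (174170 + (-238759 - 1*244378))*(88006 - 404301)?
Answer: 97724717265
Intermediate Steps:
(174170 + (-238759 - 1*244378))*(88006 - 404301) = (174170 + (-238759 - 244378))*(-316295) = (174170 - 483137)*(-316295) = -308967*(-316295) = 97724717265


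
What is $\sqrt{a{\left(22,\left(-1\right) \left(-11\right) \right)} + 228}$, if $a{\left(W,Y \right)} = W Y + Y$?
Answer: $\sqrt{481} \approx 21.932$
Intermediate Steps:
$a{\left(W,Y \right)} = Y + W Y$
$\sqrt{a{\left(22,\left(-1\right) \left(-11\right) \right)} + 228} = \sqrt{\left(-1\right) \left(-11\right) \left(1 + 22\right) + 228} = \sqrt{11 \cdot 23 + 228} = \sqrt{253 + 228} = \sqrt{481}$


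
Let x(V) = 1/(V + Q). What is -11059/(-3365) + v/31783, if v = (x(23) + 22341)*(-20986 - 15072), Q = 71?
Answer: -127388745271916/5026640365 ≈ -25343.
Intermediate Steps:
x(V) = 1/(71 + V) (x(V) = 1/(V + 71) = 1/(71 + V))
v = -37861891595/47 (v = (1/(71 + 23) + 22341)*(-20986 - 15072) = (1/94 + 22341)*(-36058) = (2100055/94)*(-36058) = -37861891595/47 ≈ -8.0557e+8)
-11059/(-3365) + v/31783 = -11059/(-3365) - 37861891595/47/31783 = -11059*(-1/3365) - 37861891595/47*1/31783 = 11059/3365 - 37861891595/1493801 = -127388745271916/5026640365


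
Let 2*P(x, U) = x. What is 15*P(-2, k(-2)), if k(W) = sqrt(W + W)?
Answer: -15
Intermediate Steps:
k(W) = sqrt(2)*sqrt(W) (k(W) = sqrt(2*W) = sqrt(2)*sqrt(W))
P(x, U) = x/2
15*P(-2, k(-2)) = 15*((1/2)*(-2)) = 15*(-1) = -15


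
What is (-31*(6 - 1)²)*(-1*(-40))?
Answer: -31000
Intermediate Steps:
(-31*(6 - 1)²)*(-1*(-40)) = -31*5²*40 = -31*25*40 = -775*40 = -31000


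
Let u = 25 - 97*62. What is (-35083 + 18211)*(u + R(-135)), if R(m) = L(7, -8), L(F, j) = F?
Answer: 100928304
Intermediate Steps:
R(m) = 7
u = -5989 (u = 25 - 6014 = -5989)
(-35083 + 18211)*(u + R(-135)) = (-35083 + 18211)*(-5989 + 7) = -16872*(-5982) = 100928304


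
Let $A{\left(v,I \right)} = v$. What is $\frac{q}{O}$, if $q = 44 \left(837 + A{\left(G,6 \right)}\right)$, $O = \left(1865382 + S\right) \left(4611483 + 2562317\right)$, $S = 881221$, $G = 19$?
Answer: $\frac{4708}{2462947575175} \approx 1.9115 \cdot 10^{-9}$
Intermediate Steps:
$O = 19703580601400$ ($O = \left(1865382 + 881221\right) \left(4611483 + 2562317\right) = 2746603 \cdot 7173800 = 19703580601400$)
$q = 37664$ ($q = 44 \left(837 + 19\right) = 44 \cdot 856 = 37664$)
$\frac{q}{O} = \frac{37664}{19703580601400} = 37664 \cdot \frac{1}{19703580601400} = \frac{4708}{2462947575175}$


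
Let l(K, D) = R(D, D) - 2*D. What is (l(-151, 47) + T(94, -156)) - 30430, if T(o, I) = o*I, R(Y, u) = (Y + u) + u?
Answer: -45047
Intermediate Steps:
R(Y, u) = Y + 2*u
l(K, D) = D (l(K, D) = (D + 2*D) - 2*D = 3*D - 2*D = D)
T(o, I) = I*o
(l(-151, 47) + T(94, -156)) - 30430 = (47 - 156*94) - 30430 = (47 - 14664) - 30430 = -14617 - 30430 = -45047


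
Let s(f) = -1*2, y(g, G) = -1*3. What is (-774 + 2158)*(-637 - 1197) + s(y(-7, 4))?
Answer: -2538258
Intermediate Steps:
y(g, G) = -3
s(f) = -2
(-774 + 2158)*(-637 - 1197) + s(y(-7, 4)) = (-774 + 2158)*(-637 - 1197) - 2 = 1384*(-1834) - 2 = -2538256 - 2 = -2538258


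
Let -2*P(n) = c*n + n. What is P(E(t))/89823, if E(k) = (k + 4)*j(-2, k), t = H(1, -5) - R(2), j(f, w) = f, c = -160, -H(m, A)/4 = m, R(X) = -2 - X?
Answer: -212/29941 ≈ -0.0070806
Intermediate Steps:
H(m, A) = -4*m
t = 0 (t = -4*1 - (-2 - 1*2) = -4 - (-2 - 2) = -4 - 1*(-4) = -4 + 4 = 0)
E(k) = -8 - 2*k (E(k) = (k + 4)*(-2) = (4 + k)*(-2) = -8 - 2*k)
P(n) = 159*n/2 (P(n) = -(-160*n + n)/2 = -(-159)*n/2 = 159*n/2)
P(E(t))/89823 = (159*(-8 - 2*0)/2)/89823 = (159*(-8 + 0)/2)*(1/89823) = ((159/2)*(-8))*(1/89823) = -636*1/89823 = -212/29941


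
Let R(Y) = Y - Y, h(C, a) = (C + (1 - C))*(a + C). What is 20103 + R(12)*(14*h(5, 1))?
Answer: 20103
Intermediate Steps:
h(C, a) = C + a (h(C, a) = 1*(C + a) = C + a)
R(Y) = 0
20103 + R(12)*(14*h(5, 1)) = 20103 + 0*(14*(5 + 1)) = 20103 + 0*(14*6) = 20103 + 0*84 = 20103 + 0 = 20103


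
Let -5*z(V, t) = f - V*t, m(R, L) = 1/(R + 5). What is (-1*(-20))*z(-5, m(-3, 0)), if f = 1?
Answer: -14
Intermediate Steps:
m(R, L) = 1/(5 + R)
z(V, t) = -1/5 + V*t/5 (z(V, t) = -(1 - V*t)/5 = -1/5 + V*t/5)
(-1*(-20))*z(-5, m(-3, 0)) = (-1*(-20))*(-1/5 + (1/5)*(-5)/(5 - 3)) = 20*(-1/5 + (1/5)*(-5)/2) = 20*(-1/5 + (1/5)*(-5)*(1/2)) = 20*(-1/5 - 1/2) = 20*(-7/10) = -14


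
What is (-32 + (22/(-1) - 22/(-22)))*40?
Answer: -2120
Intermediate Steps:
(-32 + (22/(-1) - 22/(-22)))*40 = (-32 + (22*(-1) - 22*(-1/22)))*40 = (-32 + (-22 + 1))*40 = (-32 - 21)*40 = -53*40 = -2120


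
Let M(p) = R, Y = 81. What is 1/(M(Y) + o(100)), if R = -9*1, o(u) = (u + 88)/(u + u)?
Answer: -50/403 ≈ -0.12407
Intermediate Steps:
o(u) = (88 + u)/(2*u) (o(u) = (88 + u)/((2*u)) = (88 + u)*(1/(2*u)) = (88 + u)/(2*u))
R = -9
M(p) = -9
1/(M(Y) + o(100)) = 1/(-9 + (½)*(88 + 100)/100) = 1/(-9 + (½)*(1/100)*188) = 1/(-9 + 47/50) = 1/(-403/50) = -50/403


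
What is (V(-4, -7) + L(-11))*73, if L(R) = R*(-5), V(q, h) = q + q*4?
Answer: 2555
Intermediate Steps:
V(q, h) = 5*q (V(q, h) = q + 4*q = 5*q)
L(R) = -5*R
(V(-4, -7) + L(-11))*73 = (5*(-4) - 5*(-11))*73 = (-20 + 55)*73 = 35*73 = 2555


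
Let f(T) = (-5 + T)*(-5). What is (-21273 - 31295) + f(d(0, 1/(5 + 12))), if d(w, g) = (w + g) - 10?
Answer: -892386/17 ≈ -52493.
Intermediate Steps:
d(w, g) = -10 + g + w (d(w, g) = (g + w) - 10 = -10 + g + w)
f(T) = 25 - 5*T
(-21273 - 31295) + f(d(0, 1/(5 + 12))) = (-21273 - 31295) + (25 - 5*(-10 + 1/(5 + 12) + 0)) = -52568 + (25 - 5*(-10 + 1/17 + 0)) = -52568 + (25 - 5*(-169/17)) = -52568 + (25 + 845/17) = -52568 + 1270/17 = -892386/17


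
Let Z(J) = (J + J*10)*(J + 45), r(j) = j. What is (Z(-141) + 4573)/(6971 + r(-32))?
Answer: 153469/6939 ≈ 22.117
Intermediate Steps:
Z(J) = 11*J*(45 + J) (Z(J) = (J + 10*J)*(45 + J) = (11*J)*(45 + J) = 11*J*(45 + J))
(Z(-141) + 4573)/(6971 + r(-32)) = (11*(-141)*(45 - 141) + 4573)/(6971 - 32) = (11*(-141)*(-96) + 4573)/6939 = (148896 + 4573)*(1/6939) = 153469*(1/6939) = 153469/6939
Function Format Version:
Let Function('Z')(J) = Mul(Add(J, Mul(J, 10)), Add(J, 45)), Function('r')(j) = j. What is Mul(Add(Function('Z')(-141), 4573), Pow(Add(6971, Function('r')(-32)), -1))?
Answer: Rational(153469, 6939) ≈ 22.117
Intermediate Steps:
Function('Z')(J) = Mul(11, J, Add(45, J)) (Function('Z')(J) = Mul(Add(J, Mul(10, J)), Add(45, J)) = Mul(Mul(11, J), Add(45, J)) = Mul(11, J, Add(45, J)))
Mul(Add(Function('Z')(-141), 4573), Pow(Add(6971, Function('r')(-32)), -1)) = Mul(Add(Mul(11, -141, Add(45, -141)), 4573), Pow(Add(6971, -32), -1)) = Mul(Add(Mul(11, -141, -96), 4573), Pow(6939, -1)) = Mul(Add(148896, 4573), Rational(1, 6939)) = Mul(153469, Rational(1, 6939)) = Rational(153469, 6939)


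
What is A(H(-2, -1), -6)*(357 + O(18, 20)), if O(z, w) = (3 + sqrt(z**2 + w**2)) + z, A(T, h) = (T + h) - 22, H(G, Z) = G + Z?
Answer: -11718 - 62*sqrt(181) ≈ -12552.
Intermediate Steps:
A(T, h) = -22 + T + h
O(z, w) = 3 + z + sqrt(w**2 + z**2) (O(z, w) = (3 + sqrt(w**2 + z**2)) + z = 3 + z + sqrt(w**2 + z**2))
A(H(-2, -1), -6)*(357 + O(18, 20)) = (-22 + (-2 - 1) - 6)*(357 + (3 + 18 + sqrt(20**2 + 18**2))) = (-22 - 3 - 6)*(357 + (3 + 18 + sqrt(400 + 324))) = -31*(357 + (3 + 18 + sqrt(724))) = -31*(357 + (3 + 18 + 2*sqrt(181))) = -31*(357 + (21 + 2*sqrt(181))) = -31*(378 + 2*sqrt(181)) = -11718 - 62*sqrt(181)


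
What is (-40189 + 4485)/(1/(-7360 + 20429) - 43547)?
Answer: 233307788/284557871 ≈ 0.81990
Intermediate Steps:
(-40189 + 4485)/(1/(-7360 + 20429) - 43547) = -35704/(1/13069 - 43547) = -35704/(-569115742/13069) = -35704*(-13069/569115742) = 233307788/284557871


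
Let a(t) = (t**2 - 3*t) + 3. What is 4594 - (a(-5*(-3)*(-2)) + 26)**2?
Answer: -1033767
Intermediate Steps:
a(t) = 3 + t**2 - 3*t
4594 - (a(-5*(-3)*(-2)) + 26)**2 = 4594 - ((3 + (-5*(-3)*(-2))**2 - 3*(-5*(-3))*(-2)) + 26)**2 = 4594 - ((3 + (15*(-2))**2 - 45*(-2)) + 26)**2 = 4594 - ((3 + (-30)**2 - 3*(-30)) + 26)**2 = 4594 - ((3 + 900 + 90) + 26)**2 = 4594 - (993 + 26)**2 = 4594 - 1*1019**2 = 4594 - 1*1038361 = 4594 - 1038361 = -1033767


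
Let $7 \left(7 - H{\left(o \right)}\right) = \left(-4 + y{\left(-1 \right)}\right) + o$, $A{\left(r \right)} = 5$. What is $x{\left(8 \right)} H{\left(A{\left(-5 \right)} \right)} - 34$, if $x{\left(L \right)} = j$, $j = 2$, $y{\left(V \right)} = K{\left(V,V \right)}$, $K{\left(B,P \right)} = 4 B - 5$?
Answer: $- \frac{124}{7} \approx -17.714$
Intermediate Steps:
$K{\left(B,P \right)} = -5 + 4 B$
$y{\left(V \right)} = -5 + 4 V$
$H{\left(o \right)} = \frac{62}{7} - \frac{o}{7}$ ($H{\left(o \right)} = 7 - \frac{\left(-4 + \left(-5 + 4 \left(-1\right)\right)\right) + o}{7} = 7 - \frac{\left(-4 - 9\right) + o}{7} = 7 - \frac{-13 + o}{7} = 7 - \left(- \frac{13}{7} + \frac{o}{7}\right) = \frac{62}{7} - \frac{o}{7}$)
$x{\left(L \right)} = 2$
$x{\left(8 \right)} H{\left(A{\left(-5 \right)} \right)} - 34 = 2 \left(\frac{62}{7} - \frac{5}{7}\right) - 34 = 2 \cdot \frac{57}{7} - 34 = \frac{114}{7} - 34 = - \frac{124}{7}$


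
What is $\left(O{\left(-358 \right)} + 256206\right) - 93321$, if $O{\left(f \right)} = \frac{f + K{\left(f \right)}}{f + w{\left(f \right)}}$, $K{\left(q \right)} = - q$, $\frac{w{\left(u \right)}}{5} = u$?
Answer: $162885$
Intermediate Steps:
$w{\left(u \right)} = 5 u$
$O{\left(f \right)} = 0$ ($O{\left(f \right)} = \frac{f - f}{f + 5 f} = \frac{0}{6 f} = 0 \frac{1}{6 f} = 0$)
$\left(O{\left(-358 \right)} + 256206\right) - 93321 = \left(0 + 256206\right) - 93321 = 256206 - 93321 = 162885$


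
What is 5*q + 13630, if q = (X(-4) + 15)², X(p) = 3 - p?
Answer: 16050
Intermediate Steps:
q = 484 (q = ((3 - 1*(-4)) + 15)² = ((3 + 4) + 15)² = (7 + 15)² = 22² = 484)
5*q + 13630 = 5*484 + 13630 = 2420 + 13630 = 16050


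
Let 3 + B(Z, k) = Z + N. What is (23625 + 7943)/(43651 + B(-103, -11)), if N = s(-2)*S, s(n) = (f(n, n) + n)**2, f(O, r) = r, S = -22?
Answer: 31568/43193 ≈ 0.73086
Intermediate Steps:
s(n) = 4*n**2 (s(n) = (n + n)**2 = (2*n)**2 = 4*n**2)
N = -352 (N = (4*(-2)**2)*(-22) = (4*4)*(-22) = 16*(-22) = -352)
B(Z, k) = -355 + Z (B(Z, k) = -3 + (Z - 352) = -3 + (-352 + Z) = -355 + Z)
(23625 + 7943)/(43651 + B(-103, -11)) = (23625 + 7943)/(43651 + (-355 - 103)) = 31568/(43651 - 458) = 31568/43193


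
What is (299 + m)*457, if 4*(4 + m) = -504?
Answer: 77233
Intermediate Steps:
m = -130 (m = -4 + (1/4)*(-504) = -4 - 126 = -130)
(299 + m)*457 = (299 - 130)*457 = 169*457 = 77233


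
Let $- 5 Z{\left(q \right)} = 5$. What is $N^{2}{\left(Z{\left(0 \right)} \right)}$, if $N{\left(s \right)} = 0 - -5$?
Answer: $25$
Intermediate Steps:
$Z{\left(q \right)} = -1$ ($Z{\left(q \right)} = \left(- \frac{1}{5}\right) 5 = -1$)
$N{\left(s \right)} = 5$ ($N{\left(s \right)} = 0 + 5 = 5$)
$N^{2}{\left(Z{\left(0 \right)} \right)} = 5^{2} = 25$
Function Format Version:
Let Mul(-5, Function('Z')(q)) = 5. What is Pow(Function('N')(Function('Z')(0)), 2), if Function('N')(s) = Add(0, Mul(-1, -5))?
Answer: 25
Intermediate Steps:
Function('Z')(q) = -1 (Function('Z')(q) = Mul(Rational(-1, 5), 5) = -1)
Function('N')(s) = 5 (Function('N')(s) = Add(0, 5) = 5)
Pow(Function('N')(Function('Z')(0)), 2) = Pow(5, 2) = 25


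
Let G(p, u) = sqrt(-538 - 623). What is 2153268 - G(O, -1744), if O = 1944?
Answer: 2153268 - 3*I*sqrt(129) ≈ 2.1533e+6 - 34.073*I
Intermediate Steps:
G(p, u) = 3*I*sqrt(129) (G(p, u) = sqrt(-1161) = 3*I*sqrt(129))
2153268 - G(O, -1744) = 2153268 - 3*I*sqrt(129)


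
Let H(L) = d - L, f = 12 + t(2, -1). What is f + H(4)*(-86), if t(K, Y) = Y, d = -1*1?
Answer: 441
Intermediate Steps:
d = -1
f = 11 (f = 12 - 1 = 11)
H(L) = -1 - L
f + H(4)*(-86) = 11 + (-1 - 1*4)*(-86) = 11 + (-1 - 4)*(-86) = 11 - 5*(-86) = 11 + 430 = 441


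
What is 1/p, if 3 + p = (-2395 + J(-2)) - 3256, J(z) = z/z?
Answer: -1/5653 ≈ -0.00017690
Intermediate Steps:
J(z) = 1
p = -5653 (p = -3 + ((-2395 + 1) - 3256) = -3 + (-2394 - 3256) = -3 - 5650 = -5653)
1/p = 1/(-5653) = -1/5653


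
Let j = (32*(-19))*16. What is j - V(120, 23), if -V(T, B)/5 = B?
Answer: -9613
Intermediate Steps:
V(T, B) = -5*B
j = -9728 (j = -608*16 = -9728)
j - V(120, 23) = -9728 - (-5)*23 = -9728 - 1*(-115) = -9728 + 115 = -9613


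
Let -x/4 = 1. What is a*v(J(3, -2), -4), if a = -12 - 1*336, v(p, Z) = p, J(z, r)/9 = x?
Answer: 12528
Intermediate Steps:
x = -4 (x = -4*1 = -4)
J(z, r) = -36 (J(z, r) = 9*(-4) = -36)
a = -348 (a = -12 - 336 = -348)
a*v(J(3, -2), -4) = -348*(-36) = 12528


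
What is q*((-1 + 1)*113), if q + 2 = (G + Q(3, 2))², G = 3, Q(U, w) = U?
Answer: 0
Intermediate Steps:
q = 34 (q = -2 + (3 + 3)² = -2 + 6² = -2 + 36 = 34)
q*((-1 + 1)*113) = 34*((-1 + 1)*113) = 34*(0*113) = 34*0 = 0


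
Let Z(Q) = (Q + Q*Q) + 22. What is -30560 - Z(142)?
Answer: -50888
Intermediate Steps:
Z(Q) = 22 + Q + Q**2 (Z(Q) = (Q + Q**2) + 22 = 22 + Q + Q**2)
-30560 - Z(142) = -30560 - (22 + 142 + 142**2) = -30560 - (22 + 142 + 20164) = -30560 - 1*20328 = -30560 - 20328 = -50888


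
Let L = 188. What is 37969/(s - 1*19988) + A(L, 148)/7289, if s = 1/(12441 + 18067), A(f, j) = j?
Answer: -225757400032/120129398891 ≈ -1.8793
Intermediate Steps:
s = 1/30508 ≈ 3.2778e-5
37969/(s - 1*19988) + A(L, 148)/7289 = 37969/(1/30508 - 1*19988) + 148/7289 = 37969/(1/30508 - 19988) + 148*(1/7289) = 37969/(-609793903/30508) + 4/197 = 37969*(-30508/609793903) + 4/197 = -1158358252/609793903 + 4/197 = -225757400032/120129398891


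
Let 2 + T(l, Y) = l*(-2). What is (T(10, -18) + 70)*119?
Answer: 5712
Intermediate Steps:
T(l, Y) = -2 - 2*l (T(l, Y) = -2 + l*(-2) = -2 - 2*l)
(T(10, -18) + 70)*119 = ((-2 - 2*10) + 70)*119 = ((-2 - 20) + 70)*119 = (-22 + 70)*119 = 48*119 = 5712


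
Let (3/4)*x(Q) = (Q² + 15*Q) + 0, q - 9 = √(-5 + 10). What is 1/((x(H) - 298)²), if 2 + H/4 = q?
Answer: 55005849/33304925765764 - 5421276*√5/8326231441441 ≈ 1.9566e-7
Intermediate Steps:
q = 9 + √5 (q = 9 + √(-5 + 10) = 9 + √5 ≈ 11.236)
H = 28 + 4*√5 (H = -8 + 4*(9 + √5) = -8 + (36 + 4*√5) = 28 + 4*√5 ≈ 36.944)
x(Q) = 20*Q + 4*Q²/3 (x(Q) = 4*((Q² + 15*Q) + 0)/3 = 4*(Q² + 15*Q)/3 = 20*Q + 4*Q²/3)
1/((x(H) - 298)²) = 1/((4*(28 + 4*√5)*(15 + (28 + 4*√5))/3 - 298)²) = 1/((4*(28 + 4*√5)*(43 + 4*√5)/3 - 298)²) = 1/((-298 + 4*(28 + 4*√5)*(43 + 4*√5)/3)²) = (-298 + 4*(28 + 4*√5)*(43 + 4*√5)/3)⁻²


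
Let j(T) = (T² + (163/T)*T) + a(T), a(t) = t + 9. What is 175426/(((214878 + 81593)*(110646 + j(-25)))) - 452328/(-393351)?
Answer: 355749062485155/309363124150409 ≈ 1.1499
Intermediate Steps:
a(t) = 9 + t
j(T) = 172 + T + T² (j(T) = (T² + (163/T)*T) + (9 + T) = (T² + 163) + (9 + T) = (163 + T²) + (9 + T) = 172 + T + T²)
175426/(((214878 + 81593)*(110646 + j(-25)))) - 452328/(-393351) = 175426/(((214878 + 81593)*(110646 + (172 - 25 + (-25)²)))) - 452328/(-393351) = 175426/((296471*(110646 + (172 - 25 + 625)))) - 452328*(-1/393351) = 175426/((296471*(110646 + 772))) + 150776/131117 = 175426/((296471*111418)) + 150776/131117 = 175426/33032205878 + 150776/131117 = 175426*(1/33032205878) + 150776/131117 = 87713/16516102939 + 150776/131117 = 355749062485155/309363124150409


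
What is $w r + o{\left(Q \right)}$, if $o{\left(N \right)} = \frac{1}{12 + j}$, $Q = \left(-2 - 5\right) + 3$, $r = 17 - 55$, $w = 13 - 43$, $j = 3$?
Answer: $\frac{17101}{15} \approx 1140.1$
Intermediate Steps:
$w = -30$ ($w = 13 - 43 = -30$)
$r = -38$ ($r = 17 - 55 = -38$)
$Q = -4$ ($Q = -7 + 3 = -4$)
$o{\left(N \right)} = \frac{1}{15}$ ($o{\left(N \right)} = \frac{1}{12 + 3} = \frac{1}{15}$)
$w r + o{\left(Q \right)} = \left(-30\right) \left(-38\right) + \frac{1}{15} = 1140 + \frac{1}{15} = \frac{17101}{15}$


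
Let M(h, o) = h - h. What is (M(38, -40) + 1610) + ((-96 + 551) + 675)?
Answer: 2740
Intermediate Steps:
M(h, o) = 0
(M(38, -40) + 1610) + ((-96 + 551) + 675) = (0 + 1610) + ((-96 + 551) + 675) = 1610 + (455 + 675) = 1610 + 1130 = 2740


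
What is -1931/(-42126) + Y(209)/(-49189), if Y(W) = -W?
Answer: 14826899/296019402 ≈ 0.050088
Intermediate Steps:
-1931/(-42126) + Y(209)/(-49189) = -1931/(-42126) - 1*209/(-49189) = -1931*(-1/42126) - 209*(-1/49189) = 1931/42126 + 209/49189 = 14826899/296019402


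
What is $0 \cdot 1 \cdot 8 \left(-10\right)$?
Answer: $0$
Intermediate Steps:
$0 \cdot 1 \cdot 8 \left(-10\right) = 0 \cdot 8 \left(-10\right) = 0 \left(-80\right) = 0$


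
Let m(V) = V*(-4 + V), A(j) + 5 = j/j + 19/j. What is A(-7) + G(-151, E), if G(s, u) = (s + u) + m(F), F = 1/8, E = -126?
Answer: -127321/448 ≈ -284.20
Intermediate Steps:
A(j) = -4 + 19/j (A(j) = -5 + (j/j + 19/j) = -5 + (1 + 19/j) = -4 + 19/j)
F = 1/8 ≈ 0.12500
G(s, u) = -31/64 + s + u (G(s, u) = (s + u) + (-4 + 1/8)/8 = (s + u) + (1/8)*(-31/8) = (s + u) - 31/64 = -31/64 + s + u)
A(-7) + G(-151, E) = (-4 + 19/(-7)) + (-31/64 - 151 - 126) = (-4 + 19*(-1/7)) - 17759/64 = (-4 - 19/7) - 17759/64 = -47/7 - 17759/64 = -127321/448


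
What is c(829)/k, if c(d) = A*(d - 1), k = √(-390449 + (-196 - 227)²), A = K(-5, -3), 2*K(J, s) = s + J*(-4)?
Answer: -3519*I*√3305/13220 ≈ -15.303*I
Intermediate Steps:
K(J, s) = s/2 - 2*J (K(J, s) = (s + J*(-4))/2 = (s - 4*J)/2 = s/2 - 2*J)
A = 17/2 (A = (½)*(-3) - 2*(-5) = -3/2 + 10 = 17/2 ≈ 8.5000)
k = 8*I*√3305 (k = √(-390449 + (-423)²) = √(-390449 + 178929) = √(-211520) = 8*I*√3305 ≈ 459.91*I)
c(d) = -17/2 + 17*d/2 (c(d) = 17*(d - 1)/2 = 17*(-1 + d)/2 = -17/2 + 17*d/2)
c(829)/k = (-17/2 + (17/2)*829)/((8*I*√3305)) = (-17/2 + 14093/2)*(-I*√3305/26440) = 7038*(-I*√3305/26440) = -3519*I*√3305/13220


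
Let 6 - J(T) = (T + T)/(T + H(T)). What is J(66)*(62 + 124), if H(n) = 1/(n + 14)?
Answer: 3929436/5281 ≈ 744.07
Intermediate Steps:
H(n) = 1/(14 + n)
J(T) = 6 - 2*T/(T + 1/(14 + T)) (J(T) = 6 - (T + T)/(T + 1/(14 + T)) = 6 - 2*T/(T + 1/(14 + T)))
J(66)*(62 + 124) = (2*(3 + 2*66*(14 + 66))/(1 + 66*(14 + 66)))*(62 + 124) = (2*(3 + 2*66*80)/(1 + 66*80))*186 = (2*(3 + 10560)/(1 + 5280))*186 = (2*10563/5281)*186 = (2*(1/5281)*10563)*186 = (21126/5281)*186 = 3929436/5281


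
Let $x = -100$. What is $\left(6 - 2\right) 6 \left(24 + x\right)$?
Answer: $-1824$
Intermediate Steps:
$\left(6 - 2\right) 6 \left(24 + x\right) = \left(6 - 2\right) 6 \left(24 - 100\right) = 4 \cdot 6 \left(-76\right) = 24 \left(-76\right) = -1824$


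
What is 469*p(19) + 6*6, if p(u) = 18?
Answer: 8478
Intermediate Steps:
469*p(19) + 6*6 = 469*18 + 6*6 = 8442 + 36 = 8478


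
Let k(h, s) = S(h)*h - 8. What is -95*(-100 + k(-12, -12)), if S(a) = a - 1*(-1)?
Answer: -2280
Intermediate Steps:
S(a) = 1 + a (S(a) = a + 1 = 1 + a)
k(h, s) = -8 + h*(1 + h) (k(h, s) = (1 + h)*h - 8 = h*(1 + h) - 8 = -8 + h*(1 + h))
-95*(-100 + k(-12, -12)) = -95*(-100 + (-8 - 12*(1 - 12))) = -95*(-100 + (-8 - 12*(-11))) = -95*(-100 + (-8 + 132)) = -95*(-100 + 124) = -95*24 = -2280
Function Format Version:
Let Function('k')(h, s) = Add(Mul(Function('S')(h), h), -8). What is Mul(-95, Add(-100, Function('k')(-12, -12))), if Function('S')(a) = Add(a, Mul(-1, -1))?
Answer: -2280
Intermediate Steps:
Function('S')(a) = Add(1, a) (Function('S')(a) = Add(a, 1) = Add(1, a))
Function('k')(h, s) = Add(-8, Mul(h, Add(1, h))) (Function('k')(h, s) = Add(Mul(Add(1, h), h), -8) = Add(Mul(h, Add(1, h)), -8) = Add(-8, Mul(h, Add(1, h))))
Mul(-95, Add(-100, Function('k')(-12, -12))) = Mul(-95, Add(-100, Add(-8, Mul(-12, Add(1, -12))))) = Mul(-95, Add(-100, Add(-8, Mul(-12, -11)))) = Mul(-95, Add(-100, Add(-8, 132))) = Mul(-95, Add(-100, 124)) = Mul(-95, 24) = -2280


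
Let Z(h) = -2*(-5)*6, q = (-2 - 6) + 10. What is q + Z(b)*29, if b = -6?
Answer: 1742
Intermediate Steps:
q = 2 (q = -8 + 10 = 2)
Z(h) = 60 (Z(h) = 10*6 = 60)
q + Z(b)*29 = 2 + 60*29 = 2 + 1740 = 1742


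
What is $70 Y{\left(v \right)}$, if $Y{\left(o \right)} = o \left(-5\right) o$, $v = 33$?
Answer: $-381150$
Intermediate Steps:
$Y{\left(o \right)} = - 5 o^{2}$ ($Y{\left(o \right)} = - 5 o o = - 5 o^{2}$)
$70 Y{\left(v \right)} = 70 \left(- 5 \cdot 33^{2}\right) = 70 \left(\left(-5\right) 1089\right) = 70 \left(-5445\right) = -381150$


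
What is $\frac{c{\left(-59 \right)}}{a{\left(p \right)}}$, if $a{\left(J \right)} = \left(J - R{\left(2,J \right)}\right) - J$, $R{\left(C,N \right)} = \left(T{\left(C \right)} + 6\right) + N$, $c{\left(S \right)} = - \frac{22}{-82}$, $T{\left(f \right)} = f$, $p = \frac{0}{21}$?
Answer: $- \frac{11}{328} \approx -0.033537$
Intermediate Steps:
$p = 0$ ($p = 0 \cdot \frac{1}{21} = 0$)
$c{\left(S \right)} = \frac{11}{41}$ ($c{\left(S \right)} = \left(-22\right) \left(- \frac{1}{82}\right) = \frac{11}{41}$)
$R{\left(C,N \right)} = 6 + C + N$ ($R{\left(C,N \right)} = \left(C + 6\right) + N = \left(6 + C\right) + N = 6 + C + N$)
$a{\left(J \right)} = -8 - J$ ($a{\left(J \right)} = \left(J - \left(6 + 2 + J\right)\right) - J = \left(J - \left(8 + J\right)\right) - J = -8 - J$)
$\frac{c{\left(-59 \right)}}{a{\left(p \right)}} = \frac{11}{41 \left(-8 - 0\right)} = \frac{11}{41 \left(-8 + 0\right)} = \frac{11}{41 \left(-8\right)} = \frac{11}{41} \left(- \frac{1}{8}\right) = - \frac{11}{328}$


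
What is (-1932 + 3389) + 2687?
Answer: 4144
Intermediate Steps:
(-1932 + 3389) + 2687 = 1457 + 2687 = 4144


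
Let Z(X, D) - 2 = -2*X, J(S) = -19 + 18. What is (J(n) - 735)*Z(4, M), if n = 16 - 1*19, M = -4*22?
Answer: 4416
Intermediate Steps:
M = -88
n = -3 (n = 16 - 19 = -3)
J(S) = -1
Z(X, D) = 2 - 2*X
(J(n) - 735)*Z(4, M) = (-1 - 735)*(2 - 2*4) = -736*(2 - 8) = -736*(-6) = 4416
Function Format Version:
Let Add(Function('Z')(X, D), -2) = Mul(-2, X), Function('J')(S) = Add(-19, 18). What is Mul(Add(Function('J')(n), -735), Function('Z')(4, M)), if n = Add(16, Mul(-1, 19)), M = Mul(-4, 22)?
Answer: 4416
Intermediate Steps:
M = -88
n = -3 (n = Add(16, -19) = -3)
Function('J')(S) = -1
Function('Z')(X, D) = Add(2, Mul(-2, X))
Mul(Add(Function('J')(n), -735), Function('Z')(4, M)) = Mul(Add(-1, -735), Add(2, Mul(-2, 4))) = Mul(-736, Add(2, -8)) = Mul(-736, -6) = 4416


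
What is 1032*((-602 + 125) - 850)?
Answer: -1369464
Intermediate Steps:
1032*((-602 + 125) - 850) = 1032*(-477 - 850) = 1032*(-1327) = -1369464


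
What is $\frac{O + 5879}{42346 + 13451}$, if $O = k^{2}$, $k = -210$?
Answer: $\frac{49979}{55797} \approx 0.89573$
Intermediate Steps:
$O = 44100$ ($O = \left(-210\right)^{2} = 44100$)
$\frac{O + 5879}{42346 + 13451} = \frac{44100 + 5879}{42346 + 13451} = \frac{49979}{55797}$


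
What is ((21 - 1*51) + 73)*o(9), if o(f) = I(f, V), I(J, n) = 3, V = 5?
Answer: 129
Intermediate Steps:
o(f) = 3
((21 - 1*51) + 73)*o(9) = ((21 - 1*51) + 73)*3 = ((21 - 51) + 73)*3 = (-30 + 73)*3 = 43*3 = 129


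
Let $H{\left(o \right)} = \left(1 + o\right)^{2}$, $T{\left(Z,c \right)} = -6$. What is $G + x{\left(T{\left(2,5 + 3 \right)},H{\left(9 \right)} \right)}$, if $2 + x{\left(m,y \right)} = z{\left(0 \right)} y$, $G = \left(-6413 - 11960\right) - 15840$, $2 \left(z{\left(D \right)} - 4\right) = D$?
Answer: $-33815$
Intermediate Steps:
$z{\left(D \right)} = 4 + \frac{D}{2}$
$G = -34213$ ($G = -18373 - 15840 = -34213$)
$x{\left(m,y \right)} = -2 + 4 y$ ($x{\left(m,y \right)} = -2 + \left(4 + \frac{1}{2} \cdot 0\right) y = -2 + \left(4 + 0\right) y = -2 + 4 y$)
$G + x{\left(T{\left(2,5 + 3 \right)},H{\left(9 \right)} \right)} = -34213 - \left(2 - 4 \left(1 + 9\right)^{2}\right) = -34213 - \left(2 - 4 \cdot 10^{2}\right) = -34213 + \left(-2 + 4 \cdot 100\right) = -34213 + \left(-2 + 400\right) = -34213 + 398 = -33815$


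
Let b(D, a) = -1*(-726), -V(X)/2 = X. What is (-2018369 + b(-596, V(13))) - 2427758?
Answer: -4445401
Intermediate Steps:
V(X) = -2*X
b(D, a) = 726
(-2018369 + b(-596, V(13))) - 2427758 = (-2018369 + 726) - 2427758 = -2017643 - 2427758 = -4445401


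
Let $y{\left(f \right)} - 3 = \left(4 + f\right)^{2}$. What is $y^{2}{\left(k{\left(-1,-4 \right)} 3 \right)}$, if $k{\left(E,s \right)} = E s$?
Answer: $67081$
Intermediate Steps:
$y{\left(f \right)} = 3 + \left(4 + f\right)^{2}$
$y^{2}{\left(k{\left(-1,-4 \right)} 3 \right)} = \left(3 + \left(4 + \left(-1\right) \left(-4\right) 3\right)^{2}\right)^{2} = \left(3 + \left(4 + 4 \cdot 3\right)^{2}\right)^{2} = \left(3 + \left(4 + 12\right)^{2}\right)^{2} = \left(3 + 16^{2}\right)^{2} = \left(3 + 256\right)^{2} = 259^{2} = 67081$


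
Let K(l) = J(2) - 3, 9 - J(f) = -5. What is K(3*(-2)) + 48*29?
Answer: 1403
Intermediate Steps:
J(f) = 14 (J(f) = 9 - 1*(-5) = 9 + 5 = 14)
K(l) = 11 (K(l) = 14 - 3 = 11)
K(3*(-2)) + 48*29 = 11 + 48*29 = 11 + 1392 = 1403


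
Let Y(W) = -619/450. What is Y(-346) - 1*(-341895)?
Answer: 153852131/450 ≈ 3.4189e+5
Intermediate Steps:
Y(W) = -619/450 (Y(W) = -619*1/450 = -619/450)
Y(-346) - 1*(-341895) = -619/450 - 1*(-341895) = -619/450 + 341895 = 153852131/450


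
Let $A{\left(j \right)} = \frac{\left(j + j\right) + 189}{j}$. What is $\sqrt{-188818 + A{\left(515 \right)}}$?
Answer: $\frac{i \sqrt{50078626265}}{515} \approx 434.53 i$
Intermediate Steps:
$A{\left(j \right)} = \frac{189 + 2 j}{j}$ ($A{\left(j \right)} = \frac{2 j + 189}{j} = \frac{189 + 2 j}{j}$)
$\sqrt{-188818 + A{\left(515 \right)}} = \sqrt{-188818 + \left(2 + \frac{189}{515}\right)} = \sqrt{-188818 + \frac{1219}{515}} = \sqrt{- \frac{97240051}{515}} = \frac{i \sqrt{50078626265}}{515}$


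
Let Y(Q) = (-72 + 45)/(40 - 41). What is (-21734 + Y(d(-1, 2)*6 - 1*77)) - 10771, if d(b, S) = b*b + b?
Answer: -32478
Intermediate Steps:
d(b, S) = b + b² (d(b, S) = b² + b = b + b²)
Y(Q) = 27 (Y(Q) = -27/(-1) = -27*(-1) = 27)
(-21734 + Y(d(-1, 2)*6 - 1*77)) - 10771 = (-21734 + 27) - 10771 = -21707 - 10771 = -32478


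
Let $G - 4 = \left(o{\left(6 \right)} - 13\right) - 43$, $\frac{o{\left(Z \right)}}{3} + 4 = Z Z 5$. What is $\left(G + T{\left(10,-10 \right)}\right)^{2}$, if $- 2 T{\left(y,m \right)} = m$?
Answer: $231361$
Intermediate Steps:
$o{\left(Z \right)} = -12 + 15 Z^{2}$ ($o{\left(Z \right)} = -12 + 3 Z Z 5 = -12 + 3 Z^{2} \cdot 5 = -12 + 3 \cdot 5 Z^{2} = -12 + 15 Z^{2}$)
$T{\left(y,m \right)} = - \frac{m}{2}$
$G = 476$ ($G = 4 - -472 = 4 + \left(\left(\left(-12 + 15 \cdot 36\right) - 13\right) - 43\right) = 4 + \left(\left(\left(-12 + 540\right) - 13\right) - 43\right) = 4 + \left(\left(528 - 13\right) - 43\right) = 4 + \left(515 - 43\right) = 4 + 472 = 476$)
$\left(G + T{\left(10,-10 \right)}\right)^{2} = \left(476 - -5\right)^{2} = \left(476 + 5\right)^{2} = 481^{2} = 231361$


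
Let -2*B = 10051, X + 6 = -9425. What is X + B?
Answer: -28913/2 ≈ -14457.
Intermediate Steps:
X = -9431 (X = -6 - 9425 = -9431)
B = -10051/2 (B = -1/2*10051 = -10051/2 ≈ -5025.5)
X + B = -9431 - 10051/2 = -28913/2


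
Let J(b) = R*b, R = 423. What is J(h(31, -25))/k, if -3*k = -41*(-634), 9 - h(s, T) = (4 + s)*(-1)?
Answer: -27918/12997 ≈ -2.1480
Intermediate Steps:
h(s, T) = 13 + s (h(s, T) = 9 - (4 + s)*(-1) = 9 - (-4 - s) = 9 + (4 + s) = 13 + s)
J(b) = 423*b
k = -25994/3 (k = -(-41)*(-634)/3 = -1/3*25994 = -25994/3 ≈ -8664.7)
J(h(31, -25))/k = (423*(13 + 31))/(-25994/3) = (423*44)*(-3/25994) = 18612*(-3/25994) = -27918/12997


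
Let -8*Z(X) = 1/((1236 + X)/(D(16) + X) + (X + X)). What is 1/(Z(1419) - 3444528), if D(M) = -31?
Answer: -7883598/27155274052091 ≈ -2.9032e-7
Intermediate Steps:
Z(X) = -1/(8*(2*X + (1236 + X)/(-31 + X))) (Z(X) = -1/(8*((1236 + X)/(-31 + X) + (X + X))) = -1/(8*((1236 + X)/(-31 + X) + 2*X)) = -1/(8*(2*X + (1236 + X)/(-31 + X))))
1/(Z(1419) - 3444528) = 1/((31 - 1*1419)/(8*(1236 - 61*1419 + 2*1419²)) - 3444528) = 1/((31 - 1419)/(8*(1236 - 86559 + 2*2013561)) - 3444528) = 1/((⅛)*(-1388)/(1236 - 86559 + 4027122) - 3444528) = 1/((⅛)*(-1388)/3941799 - 3444528) = 1/((⅛)*(1/3941799)*(-1388) - 3444528) = 1/(-347/7883598 - 3444528) = 1/(-27155274052091/7883598) = -7883598/27155274052091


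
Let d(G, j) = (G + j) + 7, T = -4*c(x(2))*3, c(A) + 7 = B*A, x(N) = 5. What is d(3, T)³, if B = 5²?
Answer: -2779431416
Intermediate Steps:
B = 25
c(A) = -7 + 25*A
T = -1416 (T = -4*(-7 + 25*5)*3 = -4*(-7 + 125)*3 = -4*118*3 = -472*3 = -1416)
d(G, j) = 7 + G + j
d(3, T)³ = (7 + 3 - 1416)³ = (-1406)³ = -2779431416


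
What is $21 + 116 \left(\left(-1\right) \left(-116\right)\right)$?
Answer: $13477$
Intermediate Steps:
$21 + 116 \left(\left(-1\right) \left(-116\right)\right) = 21 + 116 \cdot 116 = 21 + 13456 = 13477$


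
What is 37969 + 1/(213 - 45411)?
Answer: 1716122861/45198 ≈ 37969.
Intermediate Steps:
37969 + 1/(213 - 45411) = 37969 + 1/(-45198) = 37969 - 1/45198 = 1716122861/45198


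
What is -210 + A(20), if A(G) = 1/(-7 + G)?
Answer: -2729/13 ≈ -209.92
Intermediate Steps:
-210 + A(20) = -210 + 1/(-7 + 20) = -210 + 1/13 = -2729/13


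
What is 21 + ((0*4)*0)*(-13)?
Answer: 21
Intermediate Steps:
21 + ((0*4)*0)*(-13) = 21 + (0*0)*(-13) = 21 + 0*(-13) = 21 + 0 = 21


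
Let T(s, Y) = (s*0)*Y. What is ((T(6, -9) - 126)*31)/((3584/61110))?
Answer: -8524845/128 ≈ -66600.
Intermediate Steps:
T(s, Y) = 0 (T(s, Y) = 0*Y = 0)
((T(6, -9) - 126)*31)/((3584/61110)) = ((0 - 126)*31)/((3584/61110)) = (-126*31)/((3584*(1/61110))) = -3906/256/4365 = -3906*4365/256 = -8524845/128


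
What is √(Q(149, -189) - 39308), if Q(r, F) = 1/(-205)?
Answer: 3*I*√183546545/205 ≈ 198.26*I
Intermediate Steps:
Q(r, F) = -1/205
√(Q(149, -189) - 39308) = √(-1/205 - 39308) = √(-8058141/205) = 3*I*√183546545/205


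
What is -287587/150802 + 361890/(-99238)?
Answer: -41556647243/7482644438 ≈ -5.5537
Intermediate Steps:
-287587/150802 + 361890/(-99238) = -287587*1/150802 + 361890*(-1/99238) = -287587/150802 - 180945/49619 = -41556647243/7482644438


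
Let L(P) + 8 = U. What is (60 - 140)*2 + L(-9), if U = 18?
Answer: -150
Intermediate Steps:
L(P) = 10 (L(P) = -8 + 18 = 10)
(60 - 140)*2 + L(-9) = (60 - 140)*2 + 10 = -80*2 + 10 = -160 + 10 = -150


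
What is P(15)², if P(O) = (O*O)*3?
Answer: 455625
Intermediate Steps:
P(O) = 3*O² (P(O) = O²*3 = 3*O²)
P(15)² = (3*15²)² = (3*225)² = 675² = 455625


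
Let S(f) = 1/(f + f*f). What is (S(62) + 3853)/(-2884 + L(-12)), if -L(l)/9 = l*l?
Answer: -15049819/16327080 ≈ -0.92177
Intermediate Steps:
S(f) = 1/(f + f²)
L(l) = -9*l² (L(l) = -9*l*l = -9*l²)
(S(62) + 3853)/(-2884 + L(-12)) = (1/(62*(1 + 62)) + 3853)/(-2884 - 9*(-12)²) = ((1/62)/63 + 3853)/(-2884 - 9*144) = ((1/62)*(1/63) + 3853)/(-2884 - 1296) = (1/3906 + 3853)/(-4180) = (15049819/3906)*(-1/4180) = -15049819/16327080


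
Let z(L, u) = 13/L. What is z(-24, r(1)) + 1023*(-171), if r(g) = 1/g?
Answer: -4198405/24 ≈ -1.7493e+5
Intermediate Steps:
z(-24, r(1)) + 1023*(-171) = 13/(-24) + 1023*(-171) = 13*(-1/24) - 174933 = -13/24 - 174933 = -4198405/24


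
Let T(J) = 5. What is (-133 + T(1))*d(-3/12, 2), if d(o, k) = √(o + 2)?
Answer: -64*√7 ≈ -169.33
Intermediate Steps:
d(o, k) = √(2 + o)
(-133 + T(1))*d(-3/12, 2) = (-133 + 5)*√(2 - 3/12) = -128*√(2 - 3*1/12) = -128*√(2 - ¼) = -64*√7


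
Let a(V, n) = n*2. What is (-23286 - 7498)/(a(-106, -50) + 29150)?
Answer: -15392/14525 ≈ -1.0597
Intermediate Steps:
a(V, n) = 2*n
(-23286 - 7498)/(a(-106, -50) + 29150) = (-23286 - 7498)/(2*(-50) + 29150) = -30784/(-100 + 29150) = -30784/29050 = -30784*1/29050 = -15392/14525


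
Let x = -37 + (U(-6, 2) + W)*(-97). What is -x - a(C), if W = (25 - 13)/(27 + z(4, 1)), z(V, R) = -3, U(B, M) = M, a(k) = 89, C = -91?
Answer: 381/2 ≈ 190.50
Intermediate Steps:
W = ½ (W = (25 - 13)/(27 - 3) = 12/24 = 12*(1/24) = ½ ≈ 0.50000)
x = -559/2 (x = -37 + (2 + ½)*(-97) = -37 + (5/2)*(-97) = -37 - 485/2 = -559/2 ≈ -279.50)
-x - a(C) = -1*(-559/2) - 1*89 = 559/2 - 89 = 381/2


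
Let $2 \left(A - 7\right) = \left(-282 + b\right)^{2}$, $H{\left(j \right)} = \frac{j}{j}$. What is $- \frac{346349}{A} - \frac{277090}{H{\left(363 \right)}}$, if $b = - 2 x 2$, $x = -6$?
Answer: $- \frac{9224395359}{33289} \approx -2.771 \cdot 10^{5}$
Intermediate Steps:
$H{\left(j \right)} = 1$
$b = 24$ ($b = \left(-2\right) \left(-6\right) 2 = 12 \cdot 2 = 24$)
$A = 33289$ ($A = 7 + \frac{\left(-282 + 24\right)^{2}}{2} = 7 + \frac{\left(-258\right)^{2}}{2} = 7 + \frac{1}{2} \cdot 66564 = 7 + 33282 = 33289$)
$- \frac{346349}{A} - \frac{277090}{H{\left(363 \right)}} = - \frac{346349}{33289} - \frac{277090}{1} = \left(-346349\right) \frac{1}{33289} - 277090 = - \frac{346349}{33289} - 277090 = - \frac{9224395359}{33289}$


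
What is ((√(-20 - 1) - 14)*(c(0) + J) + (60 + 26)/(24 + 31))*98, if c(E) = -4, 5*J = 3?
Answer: 264992/55 - 1666*I*√21/5 ≈ 4818.0 - 1526.9*I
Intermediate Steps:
J = ⅗ (J = (⅕)*3 = ⅗ ≈ 0.60000)
((√(-20 - 1) - 14)*(c(0) + J) + (60 + 26)/(24 + 31))*98 = ((√(-20 - 1) - 14)*(-4 + ⅗) + (60 + 26)/(24 + 31))*98 = ((√(-21) - 14)*(-17/5) + 86/55)*98 = ((I*√21 - 14)*(-17/5) + 86*(1/55))*98 = ((-14 + I*√21)*(-17/5) + 86/55)*98 = ((238/5 - 17*I*√21/5) + 86/55)*98 = (2704/55 - 17*I*√21/5)*98 = 264992/55 - 1666*I*√21/5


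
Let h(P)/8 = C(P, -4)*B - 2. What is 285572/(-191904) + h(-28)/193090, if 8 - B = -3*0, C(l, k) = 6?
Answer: -6883809601/4631842920 ≈ -1.4862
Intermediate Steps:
B = 8 (B = 8 - (-3)*0 = 8 - 1*0 = 8 + 0 = 8)
h(P) = 368 (h(P) = 8*(6*8 - 2) = 8*(48 - 2) = 8*46 = 368)
285572/(-191904) + h(-28)/193090 = 285572/(-191904) + 368/193090 = 285572*(-1/191904) + 368*(1/193090) = -71393/47976 + 184/96545 = -6883809601/4631842920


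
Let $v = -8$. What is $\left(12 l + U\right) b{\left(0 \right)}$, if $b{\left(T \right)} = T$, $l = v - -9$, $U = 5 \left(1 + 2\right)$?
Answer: $0$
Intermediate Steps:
$U = 15$ ($U = 5 \cdot 3 = 15$)
$l = 1$ ($l = -8 - -9 = -8 + 9 = 1$)
$\left(12 l + U\right) b{\left(0 \right)} = \left(12 \cdot 1 + 15\right) 0 = \left(12 + 15\right) 0 = 27 \cdot 0 = 0$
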